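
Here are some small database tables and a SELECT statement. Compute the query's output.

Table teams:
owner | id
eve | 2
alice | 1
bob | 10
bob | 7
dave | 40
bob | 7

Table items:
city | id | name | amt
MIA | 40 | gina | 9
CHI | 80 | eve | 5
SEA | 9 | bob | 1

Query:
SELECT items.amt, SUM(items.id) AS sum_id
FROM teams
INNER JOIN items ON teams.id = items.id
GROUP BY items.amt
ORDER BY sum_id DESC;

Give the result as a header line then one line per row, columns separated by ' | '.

== RESULT ==
items.amt | sum_id
9 | 40

Derivation:
After JOIN items (1 rows):
teams.owner | teams.id | items.city | items.id | items.name | items.amt
dave | 40 | MIA | 40 | gina | 9
After GROUP BY (1 rows):
items.amt | sum_id
9 | 40
After ORDER BY (1 rows):
items.amt | sum_id
9 | 40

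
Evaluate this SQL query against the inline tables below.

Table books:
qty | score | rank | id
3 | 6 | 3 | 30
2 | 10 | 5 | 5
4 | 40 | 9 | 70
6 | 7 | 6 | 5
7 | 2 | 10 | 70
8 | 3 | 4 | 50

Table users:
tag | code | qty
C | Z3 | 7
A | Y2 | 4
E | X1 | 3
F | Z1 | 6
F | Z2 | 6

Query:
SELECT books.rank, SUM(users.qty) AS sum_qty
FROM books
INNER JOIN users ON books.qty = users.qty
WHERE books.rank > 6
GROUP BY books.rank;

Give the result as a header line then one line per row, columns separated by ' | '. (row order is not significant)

== RESULT ==
books.rank | sum_qty
9 | 4
10 | 7

Derivation:
After JOIN users (5 rows):
books.qty | books.score | books.rank | books.id | users.tag | users.code | users.qty
3 | 6 | 3 | 30 | E | X1 | 3
4 | 40 | 9 | 70 | A | Y2 | 4
6 | 7 | 6 | 5 | F | Z1 | 6
6 | 7 | 6 | 5 | F | Z2 | 6
7 | 2 | 10 | 70 | C | Z3 | 7
After WHERE (2 rows):
books.qty | books.score | books.rank | books.id | users.tag | users.code | users.qty
4 | 40 | 9 | 70 | A | Y2 | 4
7 | 2 | 10 | 70 | C | Z3 | 7
After GROUP BY (2 rows):
books.rank | sum_qty
9 | 4
10 | 7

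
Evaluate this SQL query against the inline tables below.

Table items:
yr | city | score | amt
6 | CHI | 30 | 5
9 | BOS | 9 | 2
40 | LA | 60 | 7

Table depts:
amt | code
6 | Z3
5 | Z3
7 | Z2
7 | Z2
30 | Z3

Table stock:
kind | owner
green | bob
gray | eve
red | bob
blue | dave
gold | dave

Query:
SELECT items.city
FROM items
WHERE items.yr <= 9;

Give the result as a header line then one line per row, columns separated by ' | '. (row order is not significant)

After WHERE (2 rows):
items.yr | items.city | items.score | items.amt
6 | CHI | 30 | 5
9 | BOS | 9 | 2
After SELECT (2 rows):
items.city
CHI
BOS

== RESULT ==
items.city
CHI
BOS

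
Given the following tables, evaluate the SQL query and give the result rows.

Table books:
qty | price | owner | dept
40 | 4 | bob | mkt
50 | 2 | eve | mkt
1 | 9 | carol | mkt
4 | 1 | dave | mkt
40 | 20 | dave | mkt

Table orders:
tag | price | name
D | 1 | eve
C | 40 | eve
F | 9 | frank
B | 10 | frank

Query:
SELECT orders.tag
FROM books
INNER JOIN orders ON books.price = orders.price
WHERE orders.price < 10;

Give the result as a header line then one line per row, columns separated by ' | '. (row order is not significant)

After JOIN orders (2 rows):
books.qty | books.price | books.owner | books.dept | orders.tag | orders.price | orders.name
1 | 9 | carol | mkt | F | 9 | frank
4 | 1 | dave | mkt | D | 1 | eve
After WHERE (2 rows):
books.qty | books.price | books.owner | books.dept | orders.tag | orders.price | orders.name
1 | 9 | carol | mkt | F | 9 | frank
4 | 1 | dave | mkt | D | 1 | eve
After SELECT (2 rows):
orders.tag
F
D

== RESULT ==
orders.tag
F
D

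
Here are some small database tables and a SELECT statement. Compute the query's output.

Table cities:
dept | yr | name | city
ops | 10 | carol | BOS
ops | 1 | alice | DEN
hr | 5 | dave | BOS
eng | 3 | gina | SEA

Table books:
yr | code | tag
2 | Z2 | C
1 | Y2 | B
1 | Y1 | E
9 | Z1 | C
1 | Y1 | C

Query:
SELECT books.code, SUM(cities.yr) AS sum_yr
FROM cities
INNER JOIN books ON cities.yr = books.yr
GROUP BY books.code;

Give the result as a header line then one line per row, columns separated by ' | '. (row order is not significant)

== RESULT ==
books.code | sum_yr
Y2 | 1
Y1 | 2

Derivation:
After JOIN books (3 rows):
cities.dept | cities.yr | cities.name | cities.city | books.yr | books.code | books.tag
ops | 1 | alice | DEN | 1 | Y2 | B
ops | 1 | alice | DEN | 1 | Y1 | E
ops | 1 | alice | DEN | 1 | Y1 | C
After GROUP BY (2 rows):
books.code | sum_yr
Y2 | 1
Y1 | 2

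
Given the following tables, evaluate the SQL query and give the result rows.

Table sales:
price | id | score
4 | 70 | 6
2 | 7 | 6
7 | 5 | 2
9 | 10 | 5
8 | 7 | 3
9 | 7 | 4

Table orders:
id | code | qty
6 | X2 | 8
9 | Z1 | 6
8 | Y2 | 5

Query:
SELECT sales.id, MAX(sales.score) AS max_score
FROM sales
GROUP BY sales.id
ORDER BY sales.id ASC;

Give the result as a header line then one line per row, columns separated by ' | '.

After GROUP BY (4 rows):
sales.id | max_score
70 | 6
7 | 6
5 | 2
10 | 5
After ORDER BY (4 rows):
sales.id | max_score
5 | 2
7 | 6
10 | 5
70 | 6

== RESULT ==
sales.id | max_score
5 | 2
7 | 6
10 | 5
70 | 6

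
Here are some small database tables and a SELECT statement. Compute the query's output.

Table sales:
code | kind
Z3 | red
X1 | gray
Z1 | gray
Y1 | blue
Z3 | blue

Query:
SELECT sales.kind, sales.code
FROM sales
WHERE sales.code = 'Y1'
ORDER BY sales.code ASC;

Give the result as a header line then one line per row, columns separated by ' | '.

== RESULT ==
sales.kind | sales.code
blue | Y1

Derivation:
After WHERE (1 rows):
sales.code | sales.kind
Y1 | blue
After SELECT (1 rows):
sales.kind | sales.code
blue | Y1
After ORDER BY (1 rows):
sales.kind | sales.code
blue | Y1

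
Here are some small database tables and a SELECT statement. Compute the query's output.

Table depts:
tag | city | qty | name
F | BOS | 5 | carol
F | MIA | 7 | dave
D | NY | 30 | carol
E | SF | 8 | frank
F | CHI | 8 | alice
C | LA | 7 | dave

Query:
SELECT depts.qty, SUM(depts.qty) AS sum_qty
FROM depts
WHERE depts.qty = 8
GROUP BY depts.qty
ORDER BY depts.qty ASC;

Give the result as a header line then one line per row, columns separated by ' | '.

== RESULT ==
depts.qty | sum_qty
8 | 16

Derivation:
After WHERE (2 rows):
depts.tag | depts.city | depts.qty | depts.name
E | SF | 8 | frank
F | CHI | 8 | alice
After GROUP BY (1 rows):
depts.qty | sum_qty
8 | 16
After ORDER BY (1 rows):
depts.qty | sum_qty
8 | 16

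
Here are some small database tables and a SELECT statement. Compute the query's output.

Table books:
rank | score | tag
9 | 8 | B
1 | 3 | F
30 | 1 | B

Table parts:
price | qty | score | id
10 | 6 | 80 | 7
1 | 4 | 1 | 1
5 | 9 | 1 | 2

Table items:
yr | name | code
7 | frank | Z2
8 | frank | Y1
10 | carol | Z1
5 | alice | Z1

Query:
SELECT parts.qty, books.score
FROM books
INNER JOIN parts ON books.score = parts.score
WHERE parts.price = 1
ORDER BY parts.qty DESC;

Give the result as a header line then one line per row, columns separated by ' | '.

After JOIN parts (2 rows):
books.rank | books.score | books.tag | parts.price | parts.qty | parts.score | parts.id
30 | 1 | B | 1 | 4 | 1 | 1
30 | 1 | B | 5 | 9 | 1 | 2
After WHERE (1 rows):
books.rank | books.score | books.tag | parts.price | parts.qty | parts.score | parts.id
30 | 1 | B | 1 | 4 | 1 | 1
After SELECT (1 rows):
parts.qty | books.score
4 | 1
After ORDER BY (1 rows):
parts.qty | books.score
4 | 1

== RESULT ==
parts.qty | books.score
4 | 1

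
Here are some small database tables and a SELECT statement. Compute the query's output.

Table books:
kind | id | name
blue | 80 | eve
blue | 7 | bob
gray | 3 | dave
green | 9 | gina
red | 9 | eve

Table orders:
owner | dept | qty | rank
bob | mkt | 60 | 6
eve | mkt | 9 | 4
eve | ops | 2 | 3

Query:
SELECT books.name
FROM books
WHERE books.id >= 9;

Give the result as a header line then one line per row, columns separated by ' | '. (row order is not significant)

== RESULT ==
books.name
eve
gina
eve

Derivation:
After WHERE (3 rows):
books.kind | books.id | books.name
blue | 80 | eve
green | 9 | gina
red | 9 | eve
After SELECT (3 rows):
books.name
eve
gina
eve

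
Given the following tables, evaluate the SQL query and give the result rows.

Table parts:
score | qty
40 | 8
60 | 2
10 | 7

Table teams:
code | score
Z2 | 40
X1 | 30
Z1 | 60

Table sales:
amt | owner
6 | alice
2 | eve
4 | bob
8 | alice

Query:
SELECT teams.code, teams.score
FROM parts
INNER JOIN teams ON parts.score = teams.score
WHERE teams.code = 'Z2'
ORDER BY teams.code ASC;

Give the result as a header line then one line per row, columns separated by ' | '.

After JOIN teams (2 rows):
parts.score | parts.qty | teams.code | teams.score
40 | 8 | Z2 | 40
60 | 2 | Z1 | 60
After WHERE (1 rows):
parts.score | parts.qty | teams.code | teams.score
40 | 8 | Z2 | 40
After SELECT (1 rows):
teams.code | teams.score
Z2 | 40
After ORDER BY (1 rows):
teams.code | teams.score
Z2 | 40

== RESULT ==
teams.code | teams.score
Z2 | 40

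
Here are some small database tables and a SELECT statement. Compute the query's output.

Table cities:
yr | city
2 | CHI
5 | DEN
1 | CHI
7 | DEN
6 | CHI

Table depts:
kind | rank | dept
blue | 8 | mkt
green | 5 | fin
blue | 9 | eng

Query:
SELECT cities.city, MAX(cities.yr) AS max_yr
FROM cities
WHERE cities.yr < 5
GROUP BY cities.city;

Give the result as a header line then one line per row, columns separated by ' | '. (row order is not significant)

After WHERE (2 rows):
cities.yr | cities.city
2 | CHI
1 | CHI
After GROUP BY (1 rows):
cities.city | max_yr
CHI | 2

== RESULT ==
cities.city | max_yr
CHI | 2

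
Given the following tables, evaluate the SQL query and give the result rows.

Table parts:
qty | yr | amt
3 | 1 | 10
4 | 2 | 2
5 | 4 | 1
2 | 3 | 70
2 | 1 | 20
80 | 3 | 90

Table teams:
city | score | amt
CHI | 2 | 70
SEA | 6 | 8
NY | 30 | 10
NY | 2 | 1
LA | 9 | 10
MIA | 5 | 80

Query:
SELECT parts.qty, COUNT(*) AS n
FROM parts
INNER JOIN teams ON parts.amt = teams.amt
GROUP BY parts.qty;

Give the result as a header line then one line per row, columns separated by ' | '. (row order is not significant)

After JOIN teams (4 rows):
parts.qty | parts.yr | parts.amt | teams.city | teams.score | teams.amt
3 | 1 | 10 | NY | 30 | 10
3 | 1 | 10 | LA | 9 | 10
5 | 4 | 1 | NY | 2 | 1
2 | 3 | 70 | CHI | 2 | 70
After GROUP BY (3 rows):
parts.qty | n
3 | 2
5 | 1
2 | 1

== RESULT ==
parts.qty | n
3 | 2
5 | 1
2 | 1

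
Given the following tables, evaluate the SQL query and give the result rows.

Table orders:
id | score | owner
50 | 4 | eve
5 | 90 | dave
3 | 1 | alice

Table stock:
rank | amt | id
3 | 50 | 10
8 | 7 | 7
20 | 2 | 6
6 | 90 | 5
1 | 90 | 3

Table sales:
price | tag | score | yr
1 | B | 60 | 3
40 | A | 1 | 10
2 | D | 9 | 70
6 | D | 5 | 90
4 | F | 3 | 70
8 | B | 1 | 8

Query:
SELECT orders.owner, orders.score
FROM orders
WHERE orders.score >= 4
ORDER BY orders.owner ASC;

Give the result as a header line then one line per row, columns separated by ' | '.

== RESULT ==
orders.owner | orders.score
dave | 90
eve | 4

Derivation:
After WHERE (2 rows):
orders.id | orders.score | orders.owner
50 | 4 | eve
5 | 90 | dave
After SELECT (2 rows):
orders.owner | orders.score
eve | 4
dave | 90
After ORDER BY (2 rows):
orders.owner | orders.score
dave | 90
eve | 4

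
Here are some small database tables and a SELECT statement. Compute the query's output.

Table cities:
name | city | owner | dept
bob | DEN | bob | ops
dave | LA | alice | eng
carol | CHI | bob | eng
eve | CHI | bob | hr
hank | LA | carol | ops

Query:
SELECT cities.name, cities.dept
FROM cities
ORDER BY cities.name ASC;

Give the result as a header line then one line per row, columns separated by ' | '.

After SELECT (5 rows):
cities.name | cities.dept
bob | ops
dave | eng
carol | eng
eve | hr
hank | ops
After ORDER BY (5 rows):
cities.name | cities.dept
bob | ops
carol | eng
dave | eng
eve | hr
hank | ops

== RESULT ==
cities.name | cities.dept
bob | ops
carol | eng
dave | eng
eve | hr
hank | ops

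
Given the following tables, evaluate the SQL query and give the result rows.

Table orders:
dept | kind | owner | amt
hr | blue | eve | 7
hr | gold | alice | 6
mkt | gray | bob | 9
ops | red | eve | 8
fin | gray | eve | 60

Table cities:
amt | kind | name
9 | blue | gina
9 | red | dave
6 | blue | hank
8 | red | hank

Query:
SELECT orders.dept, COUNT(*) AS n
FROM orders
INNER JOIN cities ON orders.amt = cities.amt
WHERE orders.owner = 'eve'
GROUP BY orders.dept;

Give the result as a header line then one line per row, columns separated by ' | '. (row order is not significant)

== RESULT ==
orders.dept | n
ops | 1

Derivation:
After JOIN cities (4 rows):
orders.dept | orders.kind | orders.owner | orders.amt | cities.amt | cities.kind | cities.name
hr | gold | alice | 6 | 6 | blue | hank
mkt | gray | bob | 9 | 9 | blue | gina
mkt | gray | bob | 9 | 9 | red | dave
ops | red | eve | 8 | 8 | red | hank
After WHERE (1 rows):
orders.dept | orders.kind | orders.owner | orders.amt | cities.amt | cities.kind | cities.name
ops | red | eve | 8 | 8 | red | hank
After GROUP BY (1 rows):
orders.dept | n
ops | 1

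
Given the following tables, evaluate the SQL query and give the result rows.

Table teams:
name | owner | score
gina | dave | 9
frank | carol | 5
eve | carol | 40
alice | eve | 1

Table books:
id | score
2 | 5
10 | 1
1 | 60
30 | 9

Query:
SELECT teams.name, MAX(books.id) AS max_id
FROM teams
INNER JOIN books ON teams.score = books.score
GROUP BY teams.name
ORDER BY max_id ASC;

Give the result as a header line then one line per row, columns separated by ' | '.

After JOIN books (3 rows):
teams.name | teams.owner | teams.score | books.id | books.score
gina | dave | 9 | 30 | 9
frank | carol | 5 | 2 | 5
alice | eve | 1 | 10 | 1
After GROUP BY (3 rows):
teams.name | max_id
gina | 30
frank | 2
alice | 10
After ORDER BY (3 rows):
teams.name | max_id
frank | 2
alice | 10
gina | 30

== RESULT ==
teams.name | max_id
frank | 2
alice | 10
gina | 30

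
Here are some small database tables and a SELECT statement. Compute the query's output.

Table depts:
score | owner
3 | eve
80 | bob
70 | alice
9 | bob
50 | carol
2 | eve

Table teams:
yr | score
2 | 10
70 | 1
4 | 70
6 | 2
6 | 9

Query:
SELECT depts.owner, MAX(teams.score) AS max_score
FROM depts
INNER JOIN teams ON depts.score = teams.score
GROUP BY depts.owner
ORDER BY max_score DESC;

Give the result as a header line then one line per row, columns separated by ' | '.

After JOIN teams (3 rows):
depts.score | depts.owner | teams.yr | teams.score
70 | alice | 4 | 70
9 | bob | 6 | 9
2 | eve | 6 | 2
After GROUP BY (3 rows):
depts.owner | max_score
alice | 70
bob | 9
eve | 2
After ORDER BY (3 rows):
depts.owner | max_score
alice | 70
bob | 9
eve | 2

== RESULT ==
depts.owner | max_score
alice | 70
bob | 9
eve | 2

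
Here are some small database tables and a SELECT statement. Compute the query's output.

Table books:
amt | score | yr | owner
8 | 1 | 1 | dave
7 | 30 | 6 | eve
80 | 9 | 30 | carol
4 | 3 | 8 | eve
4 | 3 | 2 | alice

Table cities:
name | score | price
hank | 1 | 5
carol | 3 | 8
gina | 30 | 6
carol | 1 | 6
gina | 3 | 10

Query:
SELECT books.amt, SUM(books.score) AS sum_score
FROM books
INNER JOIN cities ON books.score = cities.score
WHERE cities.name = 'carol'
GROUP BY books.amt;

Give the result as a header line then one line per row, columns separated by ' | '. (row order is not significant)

== RESULT ==
books.amt | sum_score
8 | 1
4 | 6

Derivation:
After JOIN cities (7 rows):
books.amt | books.score | books.yr | books.owner | cities.name | cities.score | cities.price
8 | 1 | 1 | dave | hank | 1 | 5
8 | 1 | 1 | dave | carol | 1 | 6
7 | 30 | 6 | eve | gina | 30 | 6
4 | 3 | 8 | eve | carol | 3 | 8
4 | 3 | 8 | eve | gina | 3 | 10
4 | 3 | 2 | alice | carol | 3 | 8
4 | 3 | 2 | alice | gina | 3 | 10
After WHERE (3 rows):
books.amt | books.score | books.yr | books.owner | cities.name | cities.score | cities.price
8 | 1 | 1 | dave | carol | 1 | 6
4 | 3 | 8 | eve | carol | 3 | 8
4 | 3 | 2 | alice | carol | 3 | 8
After GROUP BY (2 rows):
books.amt | sum_score
8 | 1
4 | 6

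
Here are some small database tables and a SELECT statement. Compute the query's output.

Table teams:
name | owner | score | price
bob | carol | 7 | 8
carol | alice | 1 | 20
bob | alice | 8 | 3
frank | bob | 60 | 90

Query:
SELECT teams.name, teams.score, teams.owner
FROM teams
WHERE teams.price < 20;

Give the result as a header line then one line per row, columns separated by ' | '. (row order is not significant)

== RESULT ==
teams.name | teams.score | teams.owner
bob | 7 | carol
bob | 8 | alice

Derivation:
After WHERE (2 rows):
teams.name | teams.owner | teams.score | teams.price
bob | carol | 7 | 8
bob | alice | 8 | 3
After SELECT (2 rows):
teams.name | teams.score | teams.owner
bob | 7 | carol
bob | 8 | alice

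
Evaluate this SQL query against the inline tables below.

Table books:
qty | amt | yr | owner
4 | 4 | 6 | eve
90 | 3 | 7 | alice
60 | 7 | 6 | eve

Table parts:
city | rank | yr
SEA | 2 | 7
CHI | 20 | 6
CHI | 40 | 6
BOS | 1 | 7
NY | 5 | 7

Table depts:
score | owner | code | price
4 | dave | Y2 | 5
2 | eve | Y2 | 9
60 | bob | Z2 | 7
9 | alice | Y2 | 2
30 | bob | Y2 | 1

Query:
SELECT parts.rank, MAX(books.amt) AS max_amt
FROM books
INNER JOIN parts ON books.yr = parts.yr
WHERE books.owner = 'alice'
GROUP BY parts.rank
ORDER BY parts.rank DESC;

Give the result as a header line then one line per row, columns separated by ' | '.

== RESULT ==
parts.rank | max_amt
5 | 3
2 | 3
1 | 3

Derivation:
After JOIN parts (7 rows):
books.qty | books.amt | books.yr | books.owner | parts.city | parts.rank | parts.yr
4 | 4 | 6 | eve | CHI | 20 | 6
4 | 4 | 6 | eve | CHI | 40 | 6
90 | 3 | 7 | alice | SEA | 2 | 7
90 | 3 | 7 | alice | BOS | 1 | 7
90 | 3 | 7 | alice | NY | 5 | 7
60 | 7 | 6 | eve | CHI | 20 | 6
60 | 7 | 6 | eve | CHI | 40 | 6
After WHERE (3 rows):
books.qty | books.amt | books.yr | books.owner | parts.city | parts.rank | parts.yr
90 | 3 | 7 | alice | SEA | 2 | 7
90 | 3 | 7 | alice | BOS | 1 | 7
90 | 3 | 7 | alice | NY | 5 | 7
After GROUP BY (3 rows):
parts.rank | max_amt
2 | 3
1 | 3
5 | 3
After ORDER BY (3 rows):
parts.rank | max_amt
5 | 3
2 | 3
1 | 3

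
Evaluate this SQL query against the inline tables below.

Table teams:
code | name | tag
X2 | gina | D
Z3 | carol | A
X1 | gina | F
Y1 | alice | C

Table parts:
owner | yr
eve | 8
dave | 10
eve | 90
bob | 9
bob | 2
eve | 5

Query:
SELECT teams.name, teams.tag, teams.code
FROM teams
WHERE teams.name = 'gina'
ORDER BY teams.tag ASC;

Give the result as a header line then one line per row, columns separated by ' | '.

After WHERE (2 rows):
teams.code | teams.name | teams.tag
X2 | gina | D
X1 | gina | F
After SELECT (2 rows):
teams.name | teams.tag | teams.code
gina | D | X2
gina | F | X1
After ORDER BY (2 rows):
teams.name | teams.tag | teams.code
gina | D | X2
gina | F | X1

== RESULT ==
teams.name | teams.tag | teams.code
gina | D | X2
gina | F | X1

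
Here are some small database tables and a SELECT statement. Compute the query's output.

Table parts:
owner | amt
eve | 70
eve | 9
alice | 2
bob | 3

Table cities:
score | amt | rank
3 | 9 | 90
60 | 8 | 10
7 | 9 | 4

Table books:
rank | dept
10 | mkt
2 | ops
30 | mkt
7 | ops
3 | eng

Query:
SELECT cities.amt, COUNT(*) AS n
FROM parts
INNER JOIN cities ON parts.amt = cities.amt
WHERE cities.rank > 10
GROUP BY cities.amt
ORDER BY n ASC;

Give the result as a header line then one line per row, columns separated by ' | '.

== RESULT ==
cities.amt | n
9 | 1

Derivation:
After JOIN cities (2 rows):
parts.owner | parts.amt | cities.score | cities.amt | cities.rank
eve | 9 | 3 | 9 | 90
eve | 9 | 7 | 9 | 4
After WHERE (1 rows):
parts.owner | parts.amt | cities.score | cities.amt | cities.rank
eve | 9 | 3 | 9 | 90
After GROUP BY (1 rows):
cities.amt | n
9 | 1
After ORDER BY (1 rows):
cities.amt | n
9 | 1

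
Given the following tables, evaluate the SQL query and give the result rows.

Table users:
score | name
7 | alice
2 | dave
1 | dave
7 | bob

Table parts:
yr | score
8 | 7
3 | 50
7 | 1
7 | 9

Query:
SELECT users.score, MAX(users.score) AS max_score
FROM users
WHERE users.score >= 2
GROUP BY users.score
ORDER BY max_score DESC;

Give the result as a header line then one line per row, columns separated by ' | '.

== RESULT ==
users.score | max_score
7 | 7
2 | 2

Derivation:
After WHERE (3 rows):
users.score | users.name
7 | alice
2 | dave
7 | bob
After GROUP BY (2 rows):
users.score | max_score
7 | 7
2 | 2
After ORDER BY (2 rows):
users.score | max_score
7 | 7
2 | 2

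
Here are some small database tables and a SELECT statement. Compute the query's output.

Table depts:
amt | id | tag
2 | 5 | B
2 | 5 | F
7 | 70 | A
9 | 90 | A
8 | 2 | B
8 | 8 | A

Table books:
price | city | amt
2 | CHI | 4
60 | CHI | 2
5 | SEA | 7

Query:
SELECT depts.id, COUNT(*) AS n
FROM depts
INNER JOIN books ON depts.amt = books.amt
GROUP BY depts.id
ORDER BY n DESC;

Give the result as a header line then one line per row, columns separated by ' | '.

== RESULT ==
depts.id | n
5 | 2
70 | 1

Derivation:
After JOIN books (3 rows):
depts.amt | depts.id | depts.tag | books.price | books.city | books.amt
2 | 5 | B | 60 | CHI | 2
2 | 5 | F | 60 | CHI | 2
7 | 70 | A | 5 | SEA | 7
After GROUP BY (2 rows):
depts.id | n
5 | 2
70 | 1
After ORDER BY (2 rows):
depts.id | n
5 | 2
70 | 1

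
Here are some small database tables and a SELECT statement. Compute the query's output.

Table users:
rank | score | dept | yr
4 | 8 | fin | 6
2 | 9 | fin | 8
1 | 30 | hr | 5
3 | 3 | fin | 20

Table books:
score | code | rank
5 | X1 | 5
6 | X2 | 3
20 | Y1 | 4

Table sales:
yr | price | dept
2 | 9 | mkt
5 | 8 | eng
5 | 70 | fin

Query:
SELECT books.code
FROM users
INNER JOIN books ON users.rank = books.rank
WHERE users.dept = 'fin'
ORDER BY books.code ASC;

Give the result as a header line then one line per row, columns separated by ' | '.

== RESULT ==
books.code
X2
Y1

Derivation:
After JOIN books (2 rows):
users.rank | users.score | users.dept | users.yr | books.score | books.code | books.rank
4 | 8 | fin | 6 | 20 | Y1 | 4
3 | 3 | fin | 20 | 6 | X2 | 3
After WHERE (2 rows):
users.rank | users.score | users.dept | users.yr | books.score | books.code | books.rank
4 | 8 | fin | 6 | 20 | Y1 | 4
3 | 3 | fin | 20 | 6 | X2 | 3
After SELECT (2 rows):
books.code
Y1
X2
After ORDER BY (2 rows):
books.code
X2
Y1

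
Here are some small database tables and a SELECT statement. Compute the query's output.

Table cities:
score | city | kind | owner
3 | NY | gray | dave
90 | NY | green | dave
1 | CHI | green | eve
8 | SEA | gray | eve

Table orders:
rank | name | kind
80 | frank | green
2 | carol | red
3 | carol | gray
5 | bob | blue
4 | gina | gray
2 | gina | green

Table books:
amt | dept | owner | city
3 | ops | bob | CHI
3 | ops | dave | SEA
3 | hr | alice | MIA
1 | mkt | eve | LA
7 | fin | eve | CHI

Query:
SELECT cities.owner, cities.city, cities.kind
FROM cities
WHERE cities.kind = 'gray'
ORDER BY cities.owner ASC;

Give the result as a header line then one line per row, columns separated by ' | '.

== RESULT ==
cities.owner | cities.city | cities.kind
dave | NY | gray
eve | SEA | gray

Derivation:
After WHERE (2 rows):
cities.score | cities.city | cities.kind | cities.owner
3 | NY | gray | dave
8 | SEA | gray | eve
After SELECT (2 rows):
cities.owner | cities.city | cities.kind
dave | NY | gray
eve | SEA | gray
After ORDER BY (2 rows):
cities.owner | cities.city | cities.kind
dave | NY | gray
eve | SEA | gray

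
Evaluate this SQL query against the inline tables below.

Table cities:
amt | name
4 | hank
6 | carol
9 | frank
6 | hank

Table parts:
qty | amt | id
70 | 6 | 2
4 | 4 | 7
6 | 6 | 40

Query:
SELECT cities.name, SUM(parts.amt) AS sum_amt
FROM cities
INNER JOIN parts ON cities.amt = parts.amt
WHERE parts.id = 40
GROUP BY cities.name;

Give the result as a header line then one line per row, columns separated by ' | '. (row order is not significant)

== RESULT ==
cities.name | sum_amt
carol | 6
hank | 6

Derivation:
After JOIN parts (5 rows):
cities.amt | cities.name | parts.qty | parts.amt | parts.id
4 | hank | 4 | 4 | 7
6 | carol | 70 | 6 | 2
6 | carol | 6 | 6 | 40
6 | hank | 70 | 6 | 2
6 | hank | 6 | 6 | 40
After WHERE (2 rows):
cities.amt | cities.name | parts.qty | parts.amt | parts.id
6 | carol | 6 | 6 | 40
6 | hank | 6 | 6 | 40
After GROUP BY (2 rows):
cities.name | sum_amt
carol | 6
hank | 6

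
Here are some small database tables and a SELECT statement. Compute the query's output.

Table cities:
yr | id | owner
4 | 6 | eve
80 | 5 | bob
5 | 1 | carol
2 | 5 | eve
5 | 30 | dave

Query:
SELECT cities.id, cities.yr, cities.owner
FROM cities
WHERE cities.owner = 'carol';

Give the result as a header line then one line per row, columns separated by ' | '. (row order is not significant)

After WHERE (1 rows):
cities.yr | cities.id | cities.owner
5 | 1 | carol
After SELECT (1 rows):
cities.id | cities.yr | cities.owner
1 | 5 | carol

== RESULT ==
cities.id | cities.yr | cities.owner
1 | 5 | carol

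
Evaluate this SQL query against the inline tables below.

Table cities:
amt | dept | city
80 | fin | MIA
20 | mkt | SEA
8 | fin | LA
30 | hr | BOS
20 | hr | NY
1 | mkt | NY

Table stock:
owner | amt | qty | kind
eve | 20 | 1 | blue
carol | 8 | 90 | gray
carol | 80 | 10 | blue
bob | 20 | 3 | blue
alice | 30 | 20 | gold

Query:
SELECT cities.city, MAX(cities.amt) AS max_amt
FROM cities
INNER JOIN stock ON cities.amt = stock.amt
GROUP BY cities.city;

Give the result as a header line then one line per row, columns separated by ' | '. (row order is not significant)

== RESULT ==
cities.city | max_amt
MIA | 80
SEA | 20
LA | 8
BOS | 30
NY | 20

Derivation:
After JOIN stock (7 rows):
cities.amt | cities.dept | cities.city | stock.owner | stock.amt | stock.qty | stock.kind
80 | fin | MIA | carol | 80 | 10 | blue
20 | mkt | SEA | eve | 20 | 1 | blue
20 | mkt | SEA | bob | 20 | 3 | blue
8 | fin | LA | carol | 8 | 90 | gray
30 | hr | BOS | alice | 30 | 20 | gold
20 | hr | NY | eve | 20 | 1 | blue
20 | hr | NY | bob | 20 | 3 | blue
After GROUP BY (5 rows):
cities.city | max_amt
MIA | 80
SEA | 20
LA | 8
BOS | 30
NY | 20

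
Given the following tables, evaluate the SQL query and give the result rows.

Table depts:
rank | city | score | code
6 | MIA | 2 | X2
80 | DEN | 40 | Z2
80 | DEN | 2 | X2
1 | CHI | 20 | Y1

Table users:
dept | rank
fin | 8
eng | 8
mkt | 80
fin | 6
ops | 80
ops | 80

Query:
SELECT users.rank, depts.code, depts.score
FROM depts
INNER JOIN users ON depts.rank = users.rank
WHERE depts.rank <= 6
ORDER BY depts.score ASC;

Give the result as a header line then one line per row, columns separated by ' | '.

After JOIN users (7 rows):
depts.rank | depts.city | depts.score | depts.code | users.dept | users.rank
6 | MIA | 2 | X2 | fin | 6
80 | DEN | 40 | Z2 | mkt | 80
80 | DEN | 40 | Z2 | ops | 80
80 | DEN | 40 | Z2 | ops | 80
80 | DEN | 2 | X2 | mkt | 80
80 | DEN | 2 | X2 | ops | 80
80 | DEN | 2 | X2 | ops | 80
After WHERE (1 rows):
depts.rank | depts.city | depts.score | depts.code | users.dept | users.rank
6 | MIA | 2 | X2 | fin | 6
After SELECT (1 rows):
users.rank | depts.code | depts.score
6 | X2 | 2
After ORDER BY (1 rows):
users.rank | depts.code | depts.score
6 | X2 | 2

== RESULT ==
users.rank | depts.code | depts.score
6 | X2 | 2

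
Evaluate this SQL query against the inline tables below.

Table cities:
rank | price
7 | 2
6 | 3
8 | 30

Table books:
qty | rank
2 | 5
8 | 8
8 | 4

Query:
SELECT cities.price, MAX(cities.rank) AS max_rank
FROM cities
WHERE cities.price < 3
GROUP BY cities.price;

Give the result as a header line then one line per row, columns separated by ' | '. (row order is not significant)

== RESULT ==
cities.price | max_rank
2 | 7

Derivation:
After WHERE (1 rows):
cities.rank | cities.price
7 | 2
After GROUP BY (1 rows):
cities.price | max_rank
2 | 7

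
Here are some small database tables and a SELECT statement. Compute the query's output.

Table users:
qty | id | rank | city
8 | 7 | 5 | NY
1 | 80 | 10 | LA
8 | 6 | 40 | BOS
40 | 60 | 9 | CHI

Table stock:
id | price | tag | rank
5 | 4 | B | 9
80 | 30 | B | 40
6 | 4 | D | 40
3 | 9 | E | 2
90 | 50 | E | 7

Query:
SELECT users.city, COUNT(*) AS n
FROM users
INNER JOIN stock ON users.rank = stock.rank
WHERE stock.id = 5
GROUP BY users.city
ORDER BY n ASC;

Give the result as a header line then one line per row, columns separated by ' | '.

== RESULT ==
users.city | n
CHI | 1

Derivation:
After JOIN stock (3 rows):
users.qty | users.id | users.rank | users.city | stock.id | stock.price | stock.tag | stock.rank
8 | 6 | 40 | BOS | 80 | 30 | B | 40
8 | 6 | 40 | BOS | 6 | 4 | D | 40
40 | 60 | 9 | CHI | 5 | 4 | B | 9
After WHERE (1 rows):
users.qty | users.id | users.rank | users.city | stock.id | stock.price | stock.tag | stock.rank
40 | 60 | 9 | CHI | 5 | 4 | B | 9
After GROUP BY (1 rows):
users.city | n
CHI | 1
After ORDER BY (1 rows):
users.city | n
CHI | 1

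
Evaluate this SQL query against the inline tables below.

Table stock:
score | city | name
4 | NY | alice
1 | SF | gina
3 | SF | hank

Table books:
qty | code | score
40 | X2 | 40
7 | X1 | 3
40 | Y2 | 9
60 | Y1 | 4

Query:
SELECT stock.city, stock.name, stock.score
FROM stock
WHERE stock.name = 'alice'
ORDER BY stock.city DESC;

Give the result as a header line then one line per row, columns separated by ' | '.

After WHERE (1 rows):
stock.score | stock.city | stock.name
4 | NY | alice
After SELECT (1 rows):
stock.city | stock.name | stock.score
NY | alice | 4
After ORDER BY (1 rows):
stock.city | stock.name | stock.score
NY | alice | 4

== RESULT ==
stock.city | stock.name | stock.score
NY | alice | 4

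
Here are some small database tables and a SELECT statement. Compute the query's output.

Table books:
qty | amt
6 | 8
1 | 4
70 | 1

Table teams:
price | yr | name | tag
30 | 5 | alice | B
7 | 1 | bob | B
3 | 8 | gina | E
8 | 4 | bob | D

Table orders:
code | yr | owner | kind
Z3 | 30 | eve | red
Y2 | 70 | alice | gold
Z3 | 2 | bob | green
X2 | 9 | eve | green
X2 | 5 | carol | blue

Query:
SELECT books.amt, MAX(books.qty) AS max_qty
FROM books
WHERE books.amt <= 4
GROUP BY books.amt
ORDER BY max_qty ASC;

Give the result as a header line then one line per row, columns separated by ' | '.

== RESULT ==
books.amt | max_qty
4 | 1
1 | 70

Derivation:
After WHERE (2 rows):
books.qty | books.amt
1 | 4
70 | 1
After GROUP BY (2 rows):
books.amt | max_qty
4 | 1
1 | 70
After ORDER BY (2 rows):
books.amt | max_qty
4 | 1
1 | 70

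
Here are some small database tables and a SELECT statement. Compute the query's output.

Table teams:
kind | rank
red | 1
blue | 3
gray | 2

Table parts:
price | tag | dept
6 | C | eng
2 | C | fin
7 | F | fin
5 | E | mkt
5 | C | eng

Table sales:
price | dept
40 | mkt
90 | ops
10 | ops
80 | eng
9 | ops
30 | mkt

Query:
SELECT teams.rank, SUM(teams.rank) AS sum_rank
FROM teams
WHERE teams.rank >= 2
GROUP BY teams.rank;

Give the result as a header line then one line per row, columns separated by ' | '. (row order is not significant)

== RESULT ==
teams.rank | sum_rank
3 | 3
2 | 2

Derivation:
After WHERE (2 rows):
teams.kind | teams.rank
blue | 3
gray | 2
After GROUP BY (2 rows):
teams.rank | sum_rank
3 | 3
2 | 2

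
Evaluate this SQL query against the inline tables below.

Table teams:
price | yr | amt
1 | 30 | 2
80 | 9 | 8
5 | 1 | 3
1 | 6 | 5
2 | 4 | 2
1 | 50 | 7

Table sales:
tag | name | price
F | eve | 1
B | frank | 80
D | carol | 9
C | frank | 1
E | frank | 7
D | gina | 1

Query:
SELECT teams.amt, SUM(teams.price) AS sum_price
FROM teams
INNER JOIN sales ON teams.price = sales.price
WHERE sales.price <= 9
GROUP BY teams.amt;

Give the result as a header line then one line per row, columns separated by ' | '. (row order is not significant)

After JOIN sales (10 rows):
teams.price | teams.yr | teams.amt | sales.tag | sales.name | sales.price
1 | 30 | 2 | F | eve | 1
1 | 30 | 2 | C | frank | 1
1 | 30 | 2 | D | gina | 1
80 | 9 | 8 | B | frank | 80
1 | 6 | 5 | F | eve | 1
1 | 6 | 5 | C | frank | 1
1 | 6 | 5 | D | gina | 1
1 | 50 | 7 | F | eve | 1
1 | 50 | 7 | C | frank | 1
1 | 50 | 7 | D | gina | 1
After WHERE (9 rows):
teams.price | teams.yr | teams.amt | sales.tag | sales.name | sales.price
1 | 30 | 2 | F | eve | 1
1 | 30 | 2 | C | frank | 1
1 | 30 | 2 | D | gina | 1
1 | 6 | 5 | F | eve | 1
1 | 6 | 5 | C | frank | 1
1 | 6 | 5 | D | gina | 1
1 | 50 | 7 | F | eve | 1
1 | 50 | 7 | C | frank | 1
1 | 50 | 7 | D | gina | 1
After GROUP BY (3 rows):
teams.amt | sum_price
2 | 3
5 | 3
7 | 3

== RESULT ==
teams.amt | sum_price
2 | 3
5 | 3
7 | 3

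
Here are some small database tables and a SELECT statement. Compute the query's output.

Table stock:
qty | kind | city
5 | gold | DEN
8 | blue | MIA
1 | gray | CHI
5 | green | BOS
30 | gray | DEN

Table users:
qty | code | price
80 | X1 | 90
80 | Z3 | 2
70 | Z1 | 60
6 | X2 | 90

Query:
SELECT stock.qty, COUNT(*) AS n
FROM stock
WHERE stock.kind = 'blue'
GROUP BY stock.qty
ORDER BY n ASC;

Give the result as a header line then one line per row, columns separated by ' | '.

== RESULT ==
stock.qty | n
8 | 1

Derivation:
After WHERE (1 rows):
stock.qty | stock.kind | stock.city
8 | blue | MIA
After GROUP BY (1 rows):
stock.qty | n
8 | 1
After ORDER BY (1 rows):
stock.qty | n
8 | 1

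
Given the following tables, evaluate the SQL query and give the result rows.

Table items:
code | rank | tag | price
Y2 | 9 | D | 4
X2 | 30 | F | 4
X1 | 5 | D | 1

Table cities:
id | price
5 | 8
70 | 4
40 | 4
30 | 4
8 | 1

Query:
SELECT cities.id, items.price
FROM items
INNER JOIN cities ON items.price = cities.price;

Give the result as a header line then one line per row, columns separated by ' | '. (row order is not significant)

After JOIN cities (7 rows):
items.code | items.rank | items.tag | items.price | cities.id | cities.price
Y2 | 9 | D | 4 | 70 | 4
Y2 | 9 | D | 4 | 40 | 4
Y2 | 9 | D | 4 | 30 | 4
X2 | 30 | F | 4 | 70 | 4
X2 | 30 | F | 4 | 40 | 4
X2 | 30 | F | 4 | 30 | 4
X1 | 5 | D | 1 | 8 | 1
After SELECT (7 rows):
cities.id | items.price
70 | 4
40 | 4
30 | 4
70 | 4
40 | 4
30 | 4
8 | 1

== RESULT ==
cities.id | items.price
70 | 4
40 | 4
30 | 4
70 | 4
40 | 4
30 | 4
8 | 1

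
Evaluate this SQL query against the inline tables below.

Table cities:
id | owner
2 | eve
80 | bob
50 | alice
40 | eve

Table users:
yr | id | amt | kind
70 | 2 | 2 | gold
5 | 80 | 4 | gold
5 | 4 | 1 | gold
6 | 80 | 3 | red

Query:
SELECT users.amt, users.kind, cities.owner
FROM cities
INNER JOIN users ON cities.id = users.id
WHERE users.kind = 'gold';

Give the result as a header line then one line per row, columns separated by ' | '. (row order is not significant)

After JOIN users (3 rows):
cities.id | cities.owner | users.yr | users.id | users.amt | users.kind
2 | eve | 70 | 2 | 2 | gold
80 | bob | 5 | 80 | 4 | gold
80 | bob | 6 | 80 | 3 | red
After WHERE (2 rows):
cities.id | cities.owner | users.yr | users.id | users.amt | users.kind
2 | eve | 70 | 2 | 2 | gold
80 | bob | 5 | 80 | 4 | gold
After SELECT (2 rows):
users.amt | users.kind | cities.owner
2 | gold | eve
4 | gold | bob

== RESULT ==
users.amt | users.kind | cities.owner
2 | gold | eve
4 | gold | bob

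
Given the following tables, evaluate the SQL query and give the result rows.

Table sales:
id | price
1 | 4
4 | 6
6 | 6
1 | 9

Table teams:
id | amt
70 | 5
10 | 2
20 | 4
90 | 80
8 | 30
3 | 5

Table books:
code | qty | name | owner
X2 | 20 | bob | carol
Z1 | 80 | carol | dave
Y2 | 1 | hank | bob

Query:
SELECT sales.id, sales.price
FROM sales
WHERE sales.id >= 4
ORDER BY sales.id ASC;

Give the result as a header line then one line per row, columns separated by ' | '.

After WHERE (2 rows):
sales.id | sales.price
4 | 6
6 | 6
After SELECT (2 rows):
sales.id | sales.price
4 | 6
6 | 6
After ORDER BY (2 rows):
sales.id | sales.price
4 | 6
6 | 6

== RESULT ==
sales.id | sales.price
4 | 6
6 | 6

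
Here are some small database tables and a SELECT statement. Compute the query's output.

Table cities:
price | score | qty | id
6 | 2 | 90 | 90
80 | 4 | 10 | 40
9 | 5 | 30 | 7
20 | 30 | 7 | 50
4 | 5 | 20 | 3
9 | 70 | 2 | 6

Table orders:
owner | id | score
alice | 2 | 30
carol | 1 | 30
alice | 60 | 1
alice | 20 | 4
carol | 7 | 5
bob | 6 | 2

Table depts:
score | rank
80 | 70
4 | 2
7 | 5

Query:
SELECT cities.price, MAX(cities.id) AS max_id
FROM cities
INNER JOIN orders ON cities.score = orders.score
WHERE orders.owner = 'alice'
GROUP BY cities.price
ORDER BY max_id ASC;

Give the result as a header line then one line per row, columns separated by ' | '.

After JOIN orders (6 rows):
cities.price | cities.score | cities.qty | cities.id | orders.owner | orders.id | orders.score
6 | 2 | 90 | 90 | bob | 6 | 2
80 | 4 | 10 | 40 | alice | 20 | 4
9 | 5 | 30 | 7 | carol | 7 | 5
20 | 30 | 7 | 50 | alice | 2 | 30
20 | 30 | 7 | 50 | carol | 1 | 30
4 | 5 | 20 | 3 | carol | 7 | 5
After WHERE (2 rows):
cities.price | cities.score | cities.qty | cities.id | orders.owner | orders.id | orders.score
80 | 4 | 10 | 40 | alice | 20 | 4
20 | 30 | 7 | 50 | alice | 2 | 30
After GROUP BY (2 rows):
cities.price | max_id
80 | 40
20 | 50
After ORDER BY (2 rows):
cities.price | max_id
80 | 40
20 | 50

== RESULT ==
cities.price | max_id
80 | 40
20 | 50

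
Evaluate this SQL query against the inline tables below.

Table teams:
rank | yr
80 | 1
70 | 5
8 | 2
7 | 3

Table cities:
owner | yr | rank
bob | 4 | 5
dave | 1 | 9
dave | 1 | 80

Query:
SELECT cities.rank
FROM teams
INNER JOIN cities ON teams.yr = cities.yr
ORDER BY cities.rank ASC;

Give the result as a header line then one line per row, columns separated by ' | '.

After JOIN cities (2 rows):
teams.rank | teams.yr | cities.owner | cities.yr | cities.rank
80 | 1 | dave | 1 | 9
80 | 1 | dave | 1 | 80
After SELECT (2 rows):
cities.rank
9
80
After ORDER BY (2 rows):
cities.rank
9
80

== RESULT ==
cities.rank
9
80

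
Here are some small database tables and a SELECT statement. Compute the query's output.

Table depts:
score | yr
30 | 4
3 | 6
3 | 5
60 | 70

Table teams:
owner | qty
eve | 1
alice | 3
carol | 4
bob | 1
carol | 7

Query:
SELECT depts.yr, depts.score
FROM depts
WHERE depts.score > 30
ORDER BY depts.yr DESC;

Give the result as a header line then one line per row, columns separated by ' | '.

== RESULT ==
depts.yr | depts.score
70 | 60

Derivation:
After WHERE (1 rows):
depts.score | depts.yr
60 | 70
After SELECT (1 rows):
depts.yr | depts.score
70 | 60
After ORDER BY (1 rows):
depts.yr | depts.score
70 | 60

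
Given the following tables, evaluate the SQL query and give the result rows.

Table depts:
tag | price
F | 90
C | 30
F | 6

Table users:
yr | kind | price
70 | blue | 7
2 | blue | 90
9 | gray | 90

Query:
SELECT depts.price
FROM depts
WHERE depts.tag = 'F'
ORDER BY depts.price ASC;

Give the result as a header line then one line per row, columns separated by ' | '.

After WHERE (2 rows):
depts.tag | depts.price
F | 90
F | 6
After SELECT (2 rows):
depts.price
90
6
After ORDER BY (2 rows):
depts.price
6
90

== RESULT ==
depts.price
6
90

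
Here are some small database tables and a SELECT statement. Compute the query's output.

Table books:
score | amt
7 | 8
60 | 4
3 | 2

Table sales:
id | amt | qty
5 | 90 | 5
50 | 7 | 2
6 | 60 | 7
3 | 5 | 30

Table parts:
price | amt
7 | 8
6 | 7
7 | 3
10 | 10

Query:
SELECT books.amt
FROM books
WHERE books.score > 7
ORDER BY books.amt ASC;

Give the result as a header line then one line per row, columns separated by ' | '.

After WHERE (1 rows):
books.score | books.amt
60 | 4
After SELECT (1 rows):
books.amt
4
After ORDER BY (1 rows):
books.amt
4

== RESULT ==
books.amt
4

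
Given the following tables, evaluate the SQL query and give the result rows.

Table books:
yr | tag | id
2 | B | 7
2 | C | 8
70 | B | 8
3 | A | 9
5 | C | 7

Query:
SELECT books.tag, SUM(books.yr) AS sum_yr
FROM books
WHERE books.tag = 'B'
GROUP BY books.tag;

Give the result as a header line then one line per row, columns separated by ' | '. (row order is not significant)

After WHERE (2 rows):
books.yr | books.tag | books.id
2 | B | 7
70 | B | 8
After GROUP BY (1 rows):
books.tag | sum_yr
B | 72

== RESULT ==
books.tag | sum_yr
B | 72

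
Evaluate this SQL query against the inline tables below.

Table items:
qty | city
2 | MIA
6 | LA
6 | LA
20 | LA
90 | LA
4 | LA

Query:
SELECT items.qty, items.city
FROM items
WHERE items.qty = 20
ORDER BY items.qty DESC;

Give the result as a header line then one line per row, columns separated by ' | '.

After WHERE (1 rows):
items.qty | items.city
20 | LA
After SELECT (1 rows):
items.qty | items.city
20 | LA
After ORDER BY (1 rows):
items.qty | items.city
20 | LA

== RESULT ==
items.qty | items.city
20 | LA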